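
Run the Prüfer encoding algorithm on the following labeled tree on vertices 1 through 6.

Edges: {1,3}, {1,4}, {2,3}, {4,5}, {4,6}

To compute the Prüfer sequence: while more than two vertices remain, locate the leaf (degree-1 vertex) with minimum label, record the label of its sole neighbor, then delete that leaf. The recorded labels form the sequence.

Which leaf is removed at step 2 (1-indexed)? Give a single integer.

Step 1: current leaves = {2,5,6}. Remove leaf 2 (neighbor: 3).
Step 2: current leaves = {3,5,6}. Remove leaf 3 (neighbor: 1).

Answer: 3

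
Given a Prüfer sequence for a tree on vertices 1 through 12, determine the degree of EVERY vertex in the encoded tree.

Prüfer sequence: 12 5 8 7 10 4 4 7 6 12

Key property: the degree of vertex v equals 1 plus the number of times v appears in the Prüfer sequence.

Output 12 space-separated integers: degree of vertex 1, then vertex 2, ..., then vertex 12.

p_1 = 12: count[12] becomes 1
p_2 = 5: count[5] becomes 1
p_3 = 8: count[8] becomes 1
p_4 = 7: count[7] becomes 1
p_5 = 10: count[10] becomes 1
p_6 = 4: count[4] becomes 1
p_7 = 4: count[4] becomes 2
p_8 = 7: count[7] becomes 2
p_9 = 6: count[6] becomes 1
p_10 = 12: count[12] becomes 2
Degrees (1 + count): deg[1]=1+0=1, deg[2]=1+0=1, deg[3]=1+0=1, deg[4]=1+2=3, deg[5]=1+1=2, deg[6]=1+1=2, deg[7]=1+2=3, deg[8]=1+1=2, deg[9]=1+0=1, deg[10]=1+1=2, deg[11]=1+0=1, deg[12]=1+2=3

Answer: 1 1 1 3 2 2 3 2 1 2 1 3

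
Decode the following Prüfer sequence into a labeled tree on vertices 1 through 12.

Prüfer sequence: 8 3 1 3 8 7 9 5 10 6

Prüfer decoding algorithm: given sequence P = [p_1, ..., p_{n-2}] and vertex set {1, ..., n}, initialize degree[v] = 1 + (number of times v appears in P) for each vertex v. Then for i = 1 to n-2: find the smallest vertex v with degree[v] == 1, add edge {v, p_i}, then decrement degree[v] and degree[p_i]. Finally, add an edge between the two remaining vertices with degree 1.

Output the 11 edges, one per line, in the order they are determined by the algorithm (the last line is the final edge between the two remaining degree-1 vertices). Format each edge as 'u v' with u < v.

Answer: 2 8
3 4
1 11
1 3
3 8
7 8
7 9
5 9
5 10
6 10
6 12

Derivation:
Initial degrees: {1:2, 2:1, 3:3, 4:1, 5:2, 6:2, 7:2, 8:3, 9:2, 10:2, 11:1, 12:1}
Step 1: smallest deg-1 vertex = 2, p_1 = 8. Add edge {2,8}. Now deg[2]=0, deg[8]=2.
Step 2: smallest deg-1 vertex = 4, p_2 = 3. Add edge {3,4}. Now deg[4]=0, deg[3]=2.
Step 3: smallest deg-1 vertex = 11, p_3 = 1. Add edge {1,11}. Now deg[11]=0, deg[1]=1.
Step 4: smallest deg-1 vertex = 1, p_4 = 3. Add edge {1,3}. Now deg[1]=0, deg[3]=1.
Step 5: smallest deg-1 vertex = 3, p_5 = 8. Add edge {3,8}. Now deg[3]=0, deg[8]=1.
Step 6: smallest deg-1 vertex = 8, p_6 = 7. Add edge {7,8}. Now deg[8]=0, deg[7]=1.
Step 7: smallest deg-1 vertex = 7, p_7 = 9. Add edge {7,9}. Now deg[7]=0, deg[9]=1.
Step 8: smallest deg-1 vertex = 9, p_8 = 5. Add edge {5,9}. Now deg[9]=0, deg[5]=1.
Step 9: smallest deg-1 vertex = 5, p_9 = 10. Add edge {5,10}. Now deg[5]=0, deg[10]=1.
Step 10: smallest deg-1 vertex = 10, p_10 = 6. Add edge {6,10}. Now deg[10]=0, deg[6]=1.
Final: two remaining deg-1 vertices are 6, 12. Add edge {6,12}.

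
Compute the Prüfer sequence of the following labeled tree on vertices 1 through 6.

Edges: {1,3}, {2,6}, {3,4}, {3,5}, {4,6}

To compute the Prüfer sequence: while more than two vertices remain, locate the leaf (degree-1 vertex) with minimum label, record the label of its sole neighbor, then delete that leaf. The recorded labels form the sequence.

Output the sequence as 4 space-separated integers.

Step 1: leaves = {1,2,5}. Remove smallest leaf 1, emit neighbor 3.
Step 2: leaves = {2,5}. Remove smallest leaf 2, emit neighbor 6.
Step 3: leaves = {5,6}. Remove smallest leaf 5, emit neighbor 3.
Step 4: leaves = {3,6}. Remove smallest leaf 3, emit neighbor 4.
Done: 2 vertices remain (4, 6). Sequence = [3 6 3 4]

Answer: 3 6 3 4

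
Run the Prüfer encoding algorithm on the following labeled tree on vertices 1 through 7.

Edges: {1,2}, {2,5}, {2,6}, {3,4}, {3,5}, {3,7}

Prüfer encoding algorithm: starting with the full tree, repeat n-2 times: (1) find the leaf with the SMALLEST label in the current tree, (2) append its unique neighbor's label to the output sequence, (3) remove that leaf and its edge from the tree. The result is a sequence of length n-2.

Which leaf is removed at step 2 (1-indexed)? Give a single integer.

Answer: 4

Derivation:
Step 1: current leaves = {1,4,6,7}. Remove leaf 1 (neighbor: 2).
Step 2: current leaves = {4,6,7}. Remove leaf 4 (neighbor: 3).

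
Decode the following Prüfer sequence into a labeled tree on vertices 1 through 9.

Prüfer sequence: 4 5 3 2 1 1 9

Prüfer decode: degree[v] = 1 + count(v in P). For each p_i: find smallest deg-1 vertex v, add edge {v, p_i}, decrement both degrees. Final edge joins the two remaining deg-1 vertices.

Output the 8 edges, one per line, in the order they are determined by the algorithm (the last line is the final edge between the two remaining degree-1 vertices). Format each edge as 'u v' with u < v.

Initial degrees: {1:3, 2:2, 3:2, 4:2, 5:2, 6:1, 7:1, 8:1, 9:2}
Step 1: smallest deg-1 vertex = 6, p_1 = 4. Add edge {4,6}. Now deg[6]=0, deg[4]=1.
Step 2: smallest deg-1 vertex = 4, p_2 = 5. Add edge {4,5}. Now deg[4]=0, deg[5]=1.
Step 3: smallest deg-1 vertex = 5, p_3 = 3. Add edge {3,5}. Now deg[5]=0, deg[3]=1.
Step 4: smallest deg-1 vertex = 3, p_4 = 2. Add edge {2,3}. Now deg[3]=0, deg[2]=1.
Step 5: smallest deg-1 vertex = 2, p_5 = 1. Add edge {1,2}. Now deg[2]=0, deg[1]=2.
Step 6: smallest deg-1 vertex = 7, p_6 = 1. Add edge {1,7}. Now deg[7]=0, deg[1]=1.
Step 7: smallest deg-1 vertex = 1, p_7 = 9. Add edge {1,9}. Now deg[1]=0, deg[9]=1.
Final: two remaining deg-1 vertices are 8, 9. Add edge {8,9}.

Answer: 4 6
4 5
3 5
2 3
1 2
1 7
1 9
8 9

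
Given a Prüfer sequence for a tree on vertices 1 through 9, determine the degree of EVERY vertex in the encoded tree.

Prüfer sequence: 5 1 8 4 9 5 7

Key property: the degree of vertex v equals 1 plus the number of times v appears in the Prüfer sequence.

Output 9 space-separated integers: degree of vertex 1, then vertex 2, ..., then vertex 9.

p_1 = 5: count[5] becomes 1
p_2 = 1: count[1] becomes 1
p_3 = 8: count[8] becomes 1
p_4 = 4: count[4] becomes 1
p_5 = 9: count[9] becomes 1
p_6 = 5: count[5] becomes 2
p_7 = 7: count[7] becomes 1
Degrees (1 + count): deg[1]=1+1=2, deg[2]=1+0=1, deg[3]=1+0=1, deg[4]=1+1=2, deg[5]=1+2=3, deg[6]=1+0=1, deg[7]=1+1=2, deg[8]=1+1=2, deg[9]=1+1=2

Answer: 2 1 1 2 3 1 2 2 2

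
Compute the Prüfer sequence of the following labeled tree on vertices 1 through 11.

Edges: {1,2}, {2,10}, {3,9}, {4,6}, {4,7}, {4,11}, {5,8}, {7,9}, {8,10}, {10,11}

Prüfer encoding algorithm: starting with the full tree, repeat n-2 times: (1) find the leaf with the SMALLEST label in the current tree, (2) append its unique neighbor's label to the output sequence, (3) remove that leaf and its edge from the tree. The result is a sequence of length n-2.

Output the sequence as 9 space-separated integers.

Step 1: leaves = {1,3,5,6}. Remove smallest leaf 1, emit neighbor 2.
Step 2: leaves = {2,3,5,6}. Remove smallest leaf 2, emit neighbor 10.
Step 3: leaves = {3,5,6}. Remove smallest leaf 3, emit neighbor 9.
Step 4: leaves = {5,6,9}. Remove smallest leaf 5, emit neighbor 8.
Step 5: leaves = {6,8,9}. Remove smallest leaf 6, emit neighbor 4.
Step 6: leaves = {8,9}. Remove smallest leaf 8, emit neighbor 10.
Step 7: leaves = {9,10}. Remove smallest leaf 9, emit neighbor 7.
Step 8: leaves = {7,10}. Remove smallest leaf 7, emit neighbor 4.
Step 9: leaves = {4,10}. Remove smallest leaf 4, emit neighbor 11.
Done: 2 vertices remain (10, 11). Sequence = [2 10 9 8 4 10 7 4 11]

Answer: 2 10 9 8 4 10 7 4 11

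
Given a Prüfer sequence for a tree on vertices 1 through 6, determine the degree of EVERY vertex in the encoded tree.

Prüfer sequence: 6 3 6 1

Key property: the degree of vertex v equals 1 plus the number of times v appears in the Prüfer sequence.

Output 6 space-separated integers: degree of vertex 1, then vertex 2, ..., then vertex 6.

p_1 = 6: count[6] becomes 1
p_2 = 3: count[3] becomes 1
p_3 = 6: count[6] becomes 2
p_4 = 1: count[1] becomes 1
Degrees (1 + count): deg[1]=1+1=2, deg[2]=1+0=1, deg[3]=1+1=2, deg[4]=1+0=1, deg[5]=1+0=1, deg[6]=1+2=3

Answer: 2 1 2 1 1 3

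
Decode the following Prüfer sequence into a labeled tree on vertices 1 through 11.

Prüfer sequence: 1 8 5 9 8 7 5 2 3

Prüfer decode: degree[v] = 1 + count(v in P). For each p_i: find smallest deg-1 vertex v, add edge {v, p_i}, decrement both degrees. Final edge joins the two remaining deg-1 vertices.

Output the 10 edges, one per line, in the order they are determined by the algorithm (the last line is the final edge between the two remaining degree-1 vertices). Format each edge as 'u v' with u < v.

Initial degrees: {1:2, 2:2, 3:2, 4:1, 5:3, 6:1, 7:2, 8:3, 9:2, 10:1, 11:1}
Step 1: smallest deg-1 vertex = 4, p_1 = 1. Add edge {1,4}. Now deg[4]=0, deg[1]=1.
Step 2: smallest deg-1 vertex = 1, p_2 = 8. Add edge {1,8}. Now deg[1]=0, deg[8]=2.
Step 3: smallest deg-1 vertex = 6, p_3 = 5. Add edge {5,6}. Now deg[6]=0, deg[5]=2.
Step 4: smallest deg-1 vertex = 10, p_4 = 9. Add edge {9,10}. Now deg[10]=0, deg[9]=1.
Step 5: smallest deg-1 vertex = 9, p_5 = 8. Add edge {8,9}. Now deg[9]=0, deg[8]=1.
Step 6: smallest deg-1 vertex = 8, p_6 = 7. Add edge {7,8}. Now deg[8]=0, deg[7]=1.
Step 7: smallest deg-1 vertex = 7, p_7 = 5. Add edge {5,7}. Now deg[7]=0, deg[5]=1.
Step 8: smallest deg-1 vertex = 5, p_8 = 2. Add edge {2,5}. Now deg[5]=0, deg[2]=1.
Step 9: smallest deg-1 vertex = 2, p_9 = 3. Add edge {2,3}. Now deg[2]=0, deg[3]=1.
Final: two remaining deg-1 vertices are 3, 11. Add edge {3,11}.

Answer: 1 4
1 8
5 6
9 10
8 9
7 8
5 7
2 5
2 3
3 11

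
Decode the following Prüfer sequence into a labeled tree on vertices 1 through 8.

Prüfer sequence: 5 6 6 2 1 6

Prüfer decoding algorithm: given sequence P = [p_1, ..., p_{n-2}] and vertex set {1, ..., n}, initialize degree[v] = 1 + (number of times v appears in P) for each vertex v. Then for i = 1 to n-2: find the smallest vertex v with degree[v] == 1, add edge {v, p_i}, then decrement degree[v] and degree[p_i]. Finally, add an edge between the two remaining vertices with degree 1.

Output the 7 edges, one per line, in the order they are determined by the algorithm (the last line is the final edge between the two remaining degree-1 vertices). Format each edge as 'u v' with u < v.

Initial degrees: {1:2, 2:2, 3:1, 4:1, 5:2, 6:4, 7:1, 8:1}
Step 1: smallest deg-1 vertex = 3, p_1 = 5. Add edge {3,5}. Now deg[3]=0, deg[5]=1.
Step 2: smallest deg-1 vertex = 4, p_2 = 6. Add edge {4,6}. Now deg[4]=0, deg[6]=3.
Step 3: smallest deg-1 vertex = 5, p_3 = 6. Add edge {5,6}. Now deg[5]=0, deg[6]=2.
Step 4: smallest deg-1 vertex = 7, p_4 = 2. Add edge {2,7}. Now deg[7]=0, deg[2]=1.
Step 5: smallest deg-1 vertex = 2, p_5 = 1. Add edge {1,2}. Now deg[2]=0, deg[1]=1.
Step 6: smallest deg-1 vertex = 1, p_6 = 6. Add edge {1,6}. Now deg[1]=0, deg[6]=1.
Final: two remaining deg-1 vertices are 6, 8. Add edge {6,8}.

Answer: 3 5
4 6
5 6
2 7
1 2
1 6
6 8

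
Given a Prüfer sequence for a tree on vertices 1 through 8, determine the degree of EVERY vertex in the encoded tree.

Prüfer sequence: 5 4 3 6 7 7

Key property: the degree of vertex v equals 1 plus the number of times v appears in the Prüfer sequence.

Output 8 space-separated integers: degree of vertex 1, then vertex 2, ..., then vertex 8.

p_1 = 5: count[5] becomes 1
p_2 = 4: count[4] becomes 1
p_3 = 3: count[3] becomes 1
p_4 = 6: count[6] becomes 1
p_5 = 7: count[7] becomes 1
p_6 = 7: count[7] becomes 2
Degrees (1 + count): deg[1]=1+0=1, deg[2]=1+0=1, deg[3]=1+1=2, deg[4]=1+1=2, deg[5]=1+1=2, deg[6]=1+1=2, deg[7]=1+2=3, deg[8]=1+0=1

Answer: 1 1 2 2 2 2 3 1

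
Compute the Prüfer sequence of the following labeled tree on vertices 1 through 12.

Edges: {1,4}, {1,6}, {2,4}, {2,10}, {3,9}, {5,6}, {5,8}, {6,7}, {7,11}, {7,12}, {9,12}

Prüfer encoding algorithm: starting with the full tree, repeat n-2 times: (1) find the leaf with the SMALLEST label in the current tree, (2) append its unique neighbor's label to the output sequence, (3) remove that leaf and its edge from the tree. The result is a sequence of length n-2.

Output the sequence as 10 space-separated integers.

Answer: 9 5 6 12 2 4 1 6 7 7

Derivation:
Step 1: leaves = {3,8,10,11}. Remove smallest leaf 3, emit neighbor 9.
Step 2: leaves = {8,9,10,11}. Remove smallest leaf 8, emit neighbor 5.
Step 3: leaves = {5,9,10,11}. Remove smallest leaf 5, emit neighbor 6.
Step 4: leaves = {9,10,11}. Remove smallest leaf 9, emit neighbor 12.
Step 5: leaves = {10,11,12}. Remove smallest leaf 10, emit neighbor 2.
Step 6: leaves = {2,11,12}. Remove smallest leaf 2, emit neighbor 4.
Step 7: leaves = {4,11,12}. Remove smallest leaf 4, emit neighbor 1.
Step 8: leaves = {1,11,12}. Remove smallest leaf 1, emit neighbor 6.
Step 9: leaves = {6,11,12}. Remove smallest leaf 6, emit neighbor 7.
Step 10: leaves = {11,12}. Remove smallest leaf 11, emit neighbor 7.
Done: 2 vertices remain (7, 12). Sequence = [9 5 6 12 2 4 1 6 7 7]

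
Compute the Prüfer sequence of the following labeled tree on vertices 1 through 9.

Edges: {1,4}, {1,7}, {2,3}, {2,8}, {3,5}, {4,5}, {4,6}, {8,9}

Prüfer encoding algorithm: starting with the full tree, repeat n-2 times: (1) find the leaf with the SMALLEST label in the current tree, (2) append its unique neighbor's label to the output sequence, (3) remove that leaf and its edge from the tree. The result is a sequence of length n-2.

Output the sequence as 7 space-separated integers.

Step 1: leaves = {6,7,9}. Remove smallest leaf 6, emit neighbor 4.
Step 2: leaves = {7,9}. Remove smallest leaf 7, emit neighbor 1.
Step 3: leaves = {1,9}. Remove smallest leaf 1, emit neighbor 4.
Step 4: leaves = {4,9}. Remove smallest leaf 4, emit neighbor 5.
Step 5: leaves = {5,9}. Remove smallest leaf 5, emit neighbor 3.
Step 6: leaves = {3,9}. Remove smallest leaf 3, emit neighbor 2.
Step 7: leaves = {2,9}. Remove smallest leaf 2, emit neighbor 8.
Done: 2 vertices remain (8, 9). Sequence = [4 1 4 5 3 2 8]

Answer: 4 1 4 5 3 2 8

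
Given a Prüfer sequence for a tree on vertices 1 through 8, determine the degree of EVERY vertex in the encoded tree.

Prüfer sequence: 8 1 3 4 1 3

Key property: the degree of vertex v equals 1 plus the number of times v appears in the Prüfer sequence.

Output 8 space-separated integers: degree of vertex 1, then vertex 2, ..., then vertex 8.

Answer: 3 1 3 2 1 1 1 2

Derivation:
p_1 = 8: count[8] becomes 1
p_2 = 1: count[1] becomes 1
p_3 = 3: count[3] becomes 1
p_4 = 4: count[4] becomes 1
p_5 = 1: count[1] becomes 2
p_6 = 3: count[3] becomes 2
Degrees (1 + count): deg[1]=1+2=3, deg[2]=1+0=1, deg[3]=1+2=3, deg[4]=1+1=2, deg[5]=1+0=1, deg[6]=1+0=1, deg[7]=1+0=1, deg[8]=1+1=2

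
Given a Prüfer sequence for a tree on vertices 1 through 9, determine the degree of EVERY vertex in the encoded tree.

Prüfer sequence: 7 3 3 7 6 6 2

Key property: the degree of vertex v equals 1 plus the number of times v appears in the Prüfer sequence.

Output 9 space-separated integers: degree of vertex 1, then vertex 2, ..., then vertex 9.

Answer: 1 2 3 1 1 3 3 1 1

Derivation:
p_1 = 7: count[7] becomes 1
p_2 = 3: count[3] becomes 1
p_3 = 3: count[3] becomes 2
p_4 = 7: count[7] becomes 2
p_5 = 6: count[6] becomes 1
p_6 = 6: count[6] becomes 2
p_7 = 2: count[2] becomes 1
Degrees (1 + count): deg[1]=1+0=1, deg[2]=1+1=2, deg[3]=1+2=3, deg[4]=1+0=1, deg[5]=1+0=1, deg[6]=1+2=3, deg[7]=1+2=3, deg[8]=1+0=1, deg[9]=1+0=1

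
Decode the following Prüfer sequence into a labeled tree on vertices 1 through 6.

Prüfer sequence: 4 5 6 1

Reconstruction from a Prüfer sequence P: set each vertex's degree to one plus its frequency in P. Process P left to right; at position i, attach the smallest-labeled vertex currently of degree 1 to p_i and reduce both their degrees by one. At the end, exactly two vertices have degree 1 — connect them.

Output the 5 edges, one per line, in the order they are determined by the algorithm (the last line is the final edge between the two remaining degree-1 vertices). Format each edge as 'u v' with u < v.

Initial degrees: {1:2, 2:1, 3:1, 4:2, 5:2, 6:2}
Step 1: smallest deg-1 vertex = 2, p_1 = 4. Add edge {2,4}. Now deg[2]=0, deg[4]=1.
Step 2: smallest deg-1 vertex = 3, p_2 = 5. Add edge {3,5}. Now deg[3]=0, deg[5]=1.
Step 3: smallest deg-1 vertex = 4, p_3 = 6. Add edge {4,6}. Now deg[4]=0, deg[6]=1.
Step 4: smallest deg-1 vertex = 5, p_4 = 1. Add edge {1,5}. Now deg[5]=0, deg[1]=1.
Final: two remaining deg-1 vertices are 1, 6. Add edge {1,6}.

Answer: 2 4
3 5
4 6
1 5
1 6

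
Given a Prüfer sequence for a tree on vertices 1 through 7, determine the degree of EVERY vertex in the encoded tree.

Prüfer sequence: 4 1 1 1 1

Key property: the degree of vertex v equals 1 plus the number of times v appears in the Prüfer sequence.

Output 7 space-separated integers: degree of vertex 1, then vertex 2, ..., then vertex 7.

Answer: 5 1 1 2 1 1 1

Derivation:
p_1 = 4: count[4] becomes 1
p_2 = 1: count[1] becomes 1
p_3 = 1: count[1] becomes 2
p_4 = 1: count[1] becomes 3
p_5 = 1: count[1] becomes 4
Degrees (1 + count): deg[1]=1+4=5, deg[2]=1+0=1, deg[3]=1+0=1, deg[4]=1+1=2, deg[5]=1+0=1, deg[6]=1+0=1, deg[7]=1+0=1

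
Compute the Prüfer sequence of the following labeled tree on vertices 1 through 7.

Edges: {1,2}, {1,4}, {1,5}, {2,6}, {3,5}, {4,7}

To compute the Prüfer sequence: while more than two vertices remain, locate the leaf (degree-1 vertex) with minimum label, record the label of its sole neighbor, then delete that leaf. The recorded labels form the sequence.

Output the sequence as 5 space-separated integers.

Step 1: leaves = {3,6,7}. Remove smallest leaf 3, emit neighbor 5.
Step 2: leaves = {5,6,7}. Remove smallest leaf 5, emit neighbor 1.
Step 3: leaves = {6,7}. Remove smallest leaf 6, emit neighbor 2.
Step 4: leaves = {2,7}. Remove smallest leaf 2, emit neighbor 1.
Step 5: leaves = {1,7}. Remove smallest leaf 1, emit neighbor 4.
Done: 2 vertices remain (4, 7). Sequence = [5 1 2 1 4]

Answer: 5 1 2 1 4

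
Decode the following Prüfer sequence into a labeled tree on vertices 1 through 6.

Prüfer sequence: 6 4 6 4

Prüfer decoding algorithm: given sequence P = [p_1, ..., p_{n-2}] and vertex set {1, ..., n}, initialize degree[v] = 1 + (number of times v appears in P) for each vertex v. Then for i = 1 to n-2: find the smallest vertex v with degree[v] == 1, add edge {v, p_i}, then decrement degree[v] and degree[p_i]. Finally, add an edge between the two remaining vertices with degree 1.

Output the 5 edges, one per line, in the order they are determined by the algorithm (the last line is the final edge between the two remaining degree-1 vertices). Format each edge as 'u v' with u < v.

Answer: 1 6
2 4
3 6
4 5
4 6

Derivation:
Initial degrees: {1:1, 2:1, 3:1, 4:3, 5:1, 6:3}
Step 1: smallest deg-1 vertex = 1, p_1 = 6. Add edge {1,6}. Now deg[1]=0, deg[6]=2.
Step 2: smallest deg-1 vertex = 2, p_2 = 4. Add edge {2,4}. Now deg[2]=0, deg[4]=2.
Step 3: smallest deg-1 vertex = 3, p_3 = 6. Add edge {3,6}. Now deg[3]=0, deg[6]=1.
Step 4: smallest deg-1 vertex = 5, p_4 = 4. Add edge {4,5}. Now deg[5]=0, deg[4]=1.
Final: two remaining deg-1 vertices are 4, 6. Add edge {4,6}.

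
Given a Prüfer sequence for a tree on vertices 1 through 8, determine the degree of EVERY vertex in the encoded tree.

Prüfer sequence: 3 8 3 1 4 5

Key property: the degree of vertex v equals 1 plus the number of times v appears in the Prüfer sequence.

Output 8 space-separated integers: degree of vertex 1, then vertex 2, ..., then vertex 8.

p_1 = 3: count[3] becomes 1
p_2 = 8: count[8] becomes 1
p_3 = 3: count[3] becomes 2
p_4 = 1: count[1] becomes 1
p_5 = 4: count[4] becomes 1
p_6 = 5: count[5] becomes 1
Degrees (1 + count): deg[1]=1+1=2, deg[2]=1+0=1, deg[3]=1+2=3, deg[4]=1+1=2, deg[5]=1+1=2, deg[6]=1+0=1, deg[7]=1+0=1, deg[8]=1+1=2

Answer: 2 1 3 2 2 1 1 2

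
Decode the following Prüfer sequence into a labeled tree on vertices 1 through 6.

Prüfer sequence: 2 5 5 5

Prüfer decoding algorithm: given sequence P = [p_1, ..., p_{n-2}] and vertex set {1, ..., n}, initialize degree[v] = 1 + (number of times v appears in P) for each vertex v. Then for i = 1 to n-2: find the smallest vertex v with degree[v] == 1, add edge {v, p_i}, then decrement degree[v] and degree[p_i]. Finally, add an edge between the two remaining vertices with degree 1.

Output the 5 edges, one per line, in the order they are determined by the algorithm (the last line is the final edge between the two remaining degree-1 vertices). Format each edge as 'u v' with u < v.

Answer: 1 2
2 5
3 5
4 5
5 6

Derivation:
Initial degrees: {1:1, 2:2, 3:1, 4:1, 5:4, 6:1}
Step 1: smallest deg-1 vertex = 1, p_1 = 2. Add edge {1,2}. Now deg[1]=0, deg[2]=1.
Step 2: smallest deg-1 vertex = 2, p_2 = 5. Add edge {2,5}. Now deg[2]=0, deg[5]=3.
Step 3: smallest deg-1 vertex = 3, p_3 = 5. Add edge {3,5}. Now deg[3]=0, deg[5]=2.
Step 4: smallest deg-1 vertex = 4, p_4 = 5. Add edge {4,5}. Now deg[4]=0, deg[5]=1.
Final: two remaining deg-1 vertices are 5, 6. Add edge {5,6}.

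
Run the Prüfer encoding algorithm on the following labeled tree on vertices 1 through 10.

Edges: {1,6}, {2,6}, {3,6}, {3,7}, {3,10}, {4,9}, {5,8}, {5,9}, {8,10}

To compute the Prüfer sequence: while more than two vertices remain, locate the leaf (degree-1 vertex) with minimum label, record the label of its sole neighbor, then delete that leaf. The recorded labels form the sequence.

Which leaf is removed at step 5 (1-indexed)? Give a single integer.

Step 1: current leaves = {1,2,4,7}. Remove leaf 1 (neighbor: 6).
Step 2: current leaves = {2,4,7}. Remove leaf 2 (neighbor: 6).
Step 3: current leaves = {4,6,7}. Remove leaf 4 (neighbor: 9).
Step 4: current leaves = {6,7,9}. Remove leaf 6 (neighbor: 3).
Step 5: current leaves = {7,9}. Remove leaf 7 (neighbor: 3).

Answer: 7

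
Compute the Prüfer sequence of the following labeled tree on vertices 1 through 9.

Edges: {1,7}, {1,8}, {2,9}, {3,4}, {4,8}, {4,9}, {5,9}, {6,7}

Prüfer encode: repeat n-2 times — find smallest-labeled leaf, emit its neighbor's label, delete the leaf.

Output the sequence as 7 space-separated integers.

Step 1: leaves = {2,3,5,6}. Remove smallest leaf 2, emit neighbor 9.
Step 2: leaves = {3,5,6}. Remove smallest leaf 3, emit neighbor 4.
Step 3: leaves = {5,6}. Remove smallest leaf 5, emit neighbor 9.
Step 4: leaves = {6,9}. Remove smallest leaf 6, emit neighbor 7.
Step 5: leaves = {7,9}. Remove smallest leaf 7, emit neighbor 1.
Step 6: leaves = {1,9}. Remove smallest leaf 1, emit neighbor 8.
Step 7: leaves = {8,9}. Remove smallest leaf 8, emit neighbor 4.
Done: 2 vertices remain (4, 9). Sequence = [9 4 9 7 1 8 4]

Answer: 9 4 9 7 1 8 4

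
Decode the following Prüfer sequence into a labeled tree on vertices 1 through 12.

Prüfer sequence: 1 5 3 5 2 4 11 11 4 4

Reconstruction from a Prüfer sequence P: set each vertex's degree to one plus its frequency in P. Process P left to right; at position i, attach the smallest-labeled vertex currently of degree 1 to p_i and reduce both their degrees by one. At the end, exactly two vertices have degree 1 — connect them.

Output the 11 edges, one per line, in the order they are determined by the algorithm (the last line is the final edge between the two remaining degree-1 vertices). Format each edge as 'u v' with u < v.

Initial degrees: {1:2, 2:2, 3:2, 4:4, 5:3, 6:1, 7:1, 8:1, 9:1, 10:1, 11:3, 12:1}
Step 1: smallest deg-1 vertex = 6, p_1 = 1. Add edge {1,6}. Now deg[6]=0, deg[1]=1.
Step 2: smallest deg-1 vertex = 1, p_2 = 5. Add edge {1,5}. Now deg[1]=0, deg[5]=2.
Step 3: smallest deg-1 vertex = 7, p_3 = 3. Add edge {3,7}. Now deg[7]=0, deg[3]=1.
Step 4: smallest deg-1 vertex = 3, p_4 = 5. Add edge {3,5}. Now deg[3]=0, deg[5]=1.
Step 5: smallest deg-1 vertex = 5, p_5 = 2. Add edge {2,5}. Now deg[5]=0, deg[2]=1.
Step 6: smallest deg-1 vertex = 2, p_6 = 4. Add edge {2,4}. Now deg[2]=0, deg[4]=3.
Step 7: smallest deg-1 vertex = 8, p_7 = 11. Add edge {8,11}. Now deg[8]=0, deg[11]=2.
Step 8: smallest deg-1 vertex = 9, p_8 = 11. Add edge {9,11}. Now deg[9]=0, deg[11]=1.
Step 9: smallest deg-1 vertex = 10, p_9 = 4. Add edge {4,10}. Now deg[10]=0, deg[4]=2.
Step 10: smallest deg-1 vertex = 11, p_10 = 4. Add edge {4,11}. Now deg[11]=0, deg[4]=1.
Final: two remaining deg-1 vertices are 4, 12. Add edge {4,12}.

Answer: 1 6
1 5
3 7
3 5
2 5
2 4
8 11
9 11
4 10
4 11
4 12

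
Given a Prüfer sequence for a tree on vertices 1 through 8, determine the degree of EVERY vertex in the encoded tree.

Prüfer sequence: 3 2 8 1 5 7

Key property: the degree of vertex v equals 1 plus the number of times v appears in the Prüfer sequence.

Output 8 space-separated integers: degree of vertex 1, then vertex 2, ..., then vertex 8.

p_1 = 3: count[3] becomes 1
p_2 = 2: count[2] becomes 1
p_3 = 8: count[8] becomes 1
p_4 = 1: count[1] becomes 1
p_5 = 5: count[5] becomes 1
p_6 = 7: count[7] becomes 1
Degrees (1 + count): deg[1]=1+1=2, deg[2]=1+1=2, deg[3]=1+1=2, deg[4]=1+0=1, deg[5]=1+1=2, deg[6]=1+0=1, deg[7]=1+1=2, deg[8]=1+1=2

Answer: 2 2 2 1 2 1 2 2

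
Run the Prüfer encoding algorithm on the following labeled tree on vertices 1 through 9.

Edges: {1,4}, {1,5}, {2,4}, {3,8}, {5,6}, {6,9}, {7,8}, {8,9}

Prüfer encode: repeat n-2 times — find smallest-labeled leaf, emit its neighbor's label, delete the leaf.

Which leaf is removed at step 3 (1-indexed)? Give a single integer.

Step 1: current leaves = {2,3,7}. Remove leaf 2 (neighbor: 4).
Step 2: current leaves = {3,4,7}. Remove leaf 3 (neighbor: 8).
Step 3: current leaves = {4,7}. Remove leaf 4 (neighbor: 1).

Answer: 4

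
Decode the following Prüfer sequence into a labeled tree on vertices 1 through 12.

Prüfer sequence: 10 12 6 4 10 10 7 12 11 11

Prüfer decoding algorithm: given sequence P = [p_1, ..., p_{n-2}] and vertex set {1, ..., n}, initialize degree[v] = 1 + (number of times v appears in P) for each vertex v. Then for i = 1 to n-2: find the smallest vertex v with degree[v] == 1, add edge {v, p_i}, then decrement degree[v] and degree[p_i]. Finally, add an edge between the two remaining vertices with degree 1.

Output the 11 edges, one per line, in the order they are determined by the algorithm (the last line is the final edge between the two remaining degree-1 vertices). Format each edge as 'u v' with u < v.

Initial degrees: {1:1, 2:1, 3:1, 4:2, 5:1, 6:2, 7:2, 8:1, 9:1, 10:4, 11:3, 12:3}
Step 1: smallest deg-1 vertex = 1, p_1 = 10. Add edge {1,10}. Now deg[1]=0, deg[10]=3.
Step 2: smallest deg-1 vertex = 2, p_2 = 12. Add edge {2,12}. Now deg[2]=0, deg[12]=2.
Step 3: smallest deg-1 vertex = 3, p_3 = 6. Add edge {3,6}. Now deg[3]=0, deg[6]=1.
Step 4: smallest deg-1 vertex = 5, p_4 = 4. Add edge {4,5}. Now deg[5]=0, deg[4]=1.
Step 5: smallest deg-1 vertex = 4, p_5 = 10. Add edge {4,10}. Now deg[4]=0, deg[10]=2.
Step 6: smallest deg-1 vertex = 6, p_6 = 10. Add edge {6,10}. Now deg[6]=0, deg[10]=1.
Step 7: smallest deg-1 vertex = 8, p_7 = 7. Add edge {7,8}. Now deg[8]=0, deg[7]=1.
Step 8: smallest deg-1 vertex = 7, p_8 = 12. Add edge {7,12}. Now deg[7]=0, deg[12]=1.
Step 9: smallest deg-1 vertex = 9, p_9 = 11. Add edge {9,11}. Now deg[9]=0, deg[11]=2.
Step 10: smallest deg-1 vertex = 10, p_10 = 11. Add edge {10,11}. Now deg[10]=0, deg[11]=1.
Final: two remaining deg-1 vertices are 11, 12. Add edge {11,12}.

Answer: 1 10
2 12
3 6
4 5
4 10
6 10
7 8
7 12
9 11
10 11
11 12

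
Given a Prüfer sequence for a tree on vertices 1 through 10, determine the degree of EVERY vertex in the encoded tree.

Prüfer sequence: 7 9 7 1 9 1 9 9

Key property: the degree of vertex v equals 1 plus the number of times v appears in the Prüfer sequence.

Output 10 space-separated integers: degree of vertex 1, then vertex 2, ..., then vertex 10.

Answer: 3 1 1 1 1 1 3 1 5 1

Derivation:
p_1 = 7: count[7] becomes 1
p_2 = 9: count[9] becomes 1
p_3 = 7: count[7] becomes 2
p_4 = 1: count[1] becomes 1
p_5 = 9: count[9] becomes 2
p_6 = 1: count[1] becomes 2
p_7 = 9: count[9] becomes 3
p_8 = 9: count[9] becomes 4
Degrees (1 + count): deg[1]=1+2=3, deg[2]=1+0=1, deg[3]=1+0=1, deg[4]=1+0=1, deg[5]=1+0=1, deg[6]=1+0=1, deg[7]=1+2=3, deg[8]=1+0=1, deg[9]=1+4=5, deg[10]=1+0=1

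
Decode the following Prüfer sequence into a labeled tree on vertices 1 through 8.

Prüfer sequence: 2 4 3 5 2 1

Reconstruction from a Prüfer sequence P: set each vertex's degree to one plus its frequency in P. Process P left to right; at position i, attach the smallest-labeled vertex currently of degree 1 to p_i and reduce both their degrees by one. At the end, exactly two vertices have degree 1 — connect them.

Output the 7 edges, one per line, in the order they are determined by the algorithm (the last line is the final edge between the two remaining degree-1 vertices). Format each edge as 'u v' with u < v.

Answer: 2 6
4 7
3 4
3 5
2 5
1 2
1 8

Derivation:
Initial degrees: {1:2, 2:3, 3:2, 4:2, 5:2, 6:1, 7:1, 8:1}
Step 1: smallest deg-1 vertex = 6, p_1 = 2. Add edge {2,6}. Now deg[6]=0, deg[2]=2.
Step 2: smallest deg-1 vertex = 7, p_2 = 4. Add edge {4,7}. Now deg[7]=0, deg[4]=1.
Step 3: smallest deg-1 vertex = 4, p_3 = 3. Add edge {3,4}. Now deg[4]=0, deg[3]=1.
Step 4: smallest deg-1 vertex = 3, p_4 = 5. Add edge {3,5}. Now deg[3]=0, deg[5]=1.
Step 5: smallest deg-1 vertex = 5, p_5 = 2. Add edge {2,5}. Now deg[5]=0, deg[2]=1.
Step 6: smallest deg-1 vertex = 2, p_6 = 1. Add edge {1,2}. Now deg[2]=0, deg[1]=1.
Final: two remaining deg-1 vertices are 1, 8. Add edge {1,8}.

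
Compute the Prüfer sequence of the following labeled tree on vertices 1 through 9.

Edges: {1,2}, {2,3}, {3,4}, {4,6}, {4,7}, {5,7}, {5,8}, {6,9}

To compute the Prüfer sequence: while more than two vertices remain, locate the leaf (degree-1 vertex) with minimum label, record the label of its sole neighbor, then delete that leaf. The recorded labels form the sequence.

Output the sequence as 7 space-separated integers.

Step 1: leaves = {1,8,9}. Remove smallest leaf 1, emit neighbor 2.
Step 2: leaves = {2,8,9}. Remove smallest leaf 2, emit neighbor 3.
Step 3: leaves = {3,8,9}. Remove smallest leaf 3, emit neighbor 4.
Step 4: leaves = {8,9}. Remove smallest leaf 8, emit neighbor 5.
Step 5: leaves = {5,9}. Remove smallest leaf 5, emit neighbor 7.
Step 6: leaves = {7,9}. Remove smallest leaf 7, emit neighbor 4.
Step 7: leaves = {4,9}. Remove smallest leaf 4, emit neighbor 6.
Done: 2 vertices remain (6, 9). Sequence = [2 3 4 5 7 4 6]

Answer: 2 3 4 5 7 4 6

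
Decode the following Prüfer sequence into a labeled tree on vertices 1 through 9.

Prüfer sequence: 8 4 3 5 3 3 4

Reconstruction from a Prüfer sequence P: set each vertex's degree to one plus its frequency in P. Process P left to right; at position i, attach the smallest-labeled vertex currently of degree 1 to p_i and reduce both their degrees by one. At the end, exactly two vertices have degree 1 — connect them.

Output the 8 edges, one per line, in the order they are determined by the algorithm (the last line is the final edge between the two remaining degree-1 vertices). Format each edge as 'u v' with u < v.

Initial degrees: {1:1, 2:1, 3:4, 4:3, 5:2, 6:1, 7:1, 8:2, 9:1}
Step 1: smallest deg-1 vertex = 1, p_1 = 8. Add edge {1,8}. Now deg[1]=0, deg[8]=1.
Step 2: smallest deg-1 vertex = 2, p_2 = 4. Add edge {2,4}. Now deg[2]=0, deg[4]=2.
Step 3: smallest deg-1 vertex = 6, p_3 = 3. Add edge {3,6}. Now deg[6]=0, deg[3]=3.
Step 4: smallest deg-1 vertex = 7, p_4 = 5. Add edge {5,7}. Now deg[7]=0, deg[5]=1.
Step 5: smallest deg-1 vertex = 5, p_5 = 3. Add edge {3,5}. Now deg[5]=0, deg[3]=2.
Step 6: smallest deg-1 vertex = 8, p_6 = 3. Add edge {3,8}. Now deg[8]=0, deg[3]=1.
Step 7: smallest deg-1 vertex = 3, p_7 = 4. Add edge {3,4}. Now deg[3]=0, deg[4]=1.
Final: two remaining deg-1 vertices are 4, 9. Add edge {4,9}.

Answer: 1 8
2 4
3 6
5 7
3 5
3 8
3 4
4 9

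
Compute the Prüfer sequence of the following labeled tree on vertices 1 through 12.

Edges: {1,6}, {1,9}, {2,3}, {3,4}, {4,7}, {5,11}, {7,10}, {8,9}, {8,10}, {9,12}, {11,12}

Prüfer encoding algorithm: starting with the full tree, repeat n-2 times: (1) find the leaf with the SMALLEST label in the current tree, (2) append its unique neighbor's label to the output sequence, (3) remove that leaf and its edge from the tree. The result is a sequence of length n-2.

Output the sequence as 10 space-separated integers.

Step 1: leaves = {2,5,6}. Remove smallest leaf 2, emit neighbor 3.
Step 2: leaves = {3,5,6}. Remove smallest leaf 3, emit neighbor 4.
Step 3: leaves = {4,5,6}. Remove smallest leaf 4, emit neighbor 7.
Step 4: leaves = {5,6,7}. Remove smallest leaf 5, emit neighbor 11.
Step 5: leaves = {6,7,11}. Remove smallest leaf 6, emit neighbor 1.
Step 6: leaves = {1,7,11}. Remove smallest leaf 1, emit neighbor 9.
Step 7: leaves = {7,11}. Remove smallest leaf 7, emit neighbor 10.
Step 8: leaves = {10,11}. Remove smallest leaf 10, emit neighbor 8.
Step 9: leaves = {8,11}. Remove smallest leaf 8, emit neighbor 9.
Step 10: leaves = {9,11}. Remove smallest leaf 9, emit neighbor 12.
Done: 2 vertices remain (11, 12). Sequence = [3 4 7 11 1 9 10 8 9 12]

Answer: 3 4 7 11 1 9 10 8 9 12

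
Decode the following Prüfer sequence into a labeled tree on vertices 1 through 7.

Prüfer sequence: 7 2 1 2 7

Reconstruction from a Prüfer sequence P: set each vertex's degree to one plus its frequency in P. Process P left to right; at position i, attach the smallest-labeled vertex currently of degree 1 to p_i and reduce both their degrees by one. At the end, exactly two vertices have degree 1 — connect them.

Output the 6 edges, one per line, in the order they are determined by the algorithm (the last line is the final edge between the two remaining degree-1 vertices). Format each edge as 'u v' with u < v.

Answer: 3 7
2 4
1 5
1 2
2 7
6 7

Derivation:
Initial degrees: {1:2, 2:3, 3:1, 4:1, 5:1, 6:1, 7:3}
Step 1: smallest deg-1 vertex = 3, p_1 = 7. Add edge {3,7}. Now deg[3]=0, deg[7]=2.
Step 2: smallest deg-1 vertex = 4, p_2 = 2. Add edge {2,4}. Now deg[4]=0, deg[2]=2.
Step 3: smallest deg-1 vertex = 5, p_3 = 1. Add edge {1,5}. Now deg[5]=0, deg[1]=1.
Step 4: smallest deg-1 vertex = 1, p_4 = 2. Add edge {1,2}. Now deg[1]=0, deg[2]=1.
Step 5: smallest deg-1 vertex = 2, p_5 = 7. Add edge {2,7}. Now deg[2]=0, deg[7]=1.
Final: two remaining deg-1 vertices are 6, 7. Add edge {6,7}.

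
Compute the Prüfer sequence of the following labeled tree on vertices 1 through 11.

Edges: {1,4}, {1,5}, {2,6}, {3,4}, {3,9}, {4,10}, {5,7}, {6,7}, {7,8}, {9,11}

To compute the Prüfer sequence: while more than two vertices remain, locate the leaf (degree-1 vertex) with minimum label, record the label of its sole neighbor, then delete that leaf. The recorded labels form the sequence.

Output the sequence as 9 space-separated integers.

Answer: 6 7 7 5 1 4 4 3 9

Derivation:
Step 1: leaves = {2,8,10,11}. Remove smallest leaf 2, emit neighbor 6.
Step 2: leaves = {6,8,10,11}. Remove smallest leaf 6, emit neighbor 7.
Step 3: leaves = {8,10,11}. Remove smallest leaf 8, emit neighbor 7.
Step 4: leaves = {7,10,11}. Remove smallest leaf 7, emit neighbor 5.
Step 5: leaves = {5,10,11}. Remove smallest leaf 5, emit neighbor 1.
Step 6: leaves = {1,10,11}. Remove smallest leaf 1, emit neighbor 4.
Step 7: leaves = {10,11}. Remove smallest leaf 10, emit neighbor 4.
Step 8: leaves = {4,11}. Remove smallest leaf 4, emit neighbor 3.
Step 9: leaves = {3,11}. Remove smallest leaf 3, emit neighbor 9.
Done: 2 vertices remain (9, 11). Sequence = [6 7 7 5 1 4 4 3 9]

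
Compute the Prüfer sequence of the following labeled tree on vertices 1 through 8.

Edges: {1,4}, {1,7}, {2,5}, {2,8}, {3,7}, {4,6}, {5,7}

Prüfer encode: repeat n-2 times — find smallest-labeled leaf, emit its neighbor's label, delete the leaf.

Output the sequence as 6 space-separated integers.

Step 1: leaves = {3,6,8}. Remove smallest leaf 3, emit neighbor 7.
Step 2: leaves = {6,8}. Remove smallest leaf 6, emit neighbor 4.
Step 3: leaves = {4,8}. Remove smallest leaf 4, emit neighbor 1.
Step 4: leaves = {1,8}. Remove smallest leaf 1, emit neighbor 7.
Step 5: leaves = {7,8}. Remove smallest leaf 7, emit neighbor 5.
Step 6: leaves = {5,8}. Remove smallest leaf 5, emit neighbor 2.
Done: 2 vertices remain (2, 8). Sequence = [7 4 1 7 5 2]

Answer: 7 4 1 7 5 2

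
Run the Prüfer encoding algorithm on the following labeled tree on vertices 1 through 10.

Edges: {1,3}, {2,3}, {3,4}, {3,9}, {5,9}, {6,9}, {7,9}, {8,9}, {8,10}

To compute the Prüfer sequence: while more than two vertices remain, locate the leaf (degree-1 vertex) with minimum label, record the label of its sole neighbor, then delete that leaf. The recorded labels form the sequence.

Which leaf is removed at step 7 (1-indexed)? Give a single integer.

Step 1: current leaves = {1,2,4,5,6,7,10}. Remove leaf 1 (neighbor: 3).
Step 2: current leaves = {2,4,5,6,7,10}. Remove leaf 2 (neighbor: 3).
Step 3: current leaves = {4,5,6,7,10}. Remove leaf 4 (neighbor: 3).
Step 4: current leaves = {3,5,6,7,10}. Remove leaf 3 (neighbor: 9).
Step 5: current leaves = {5,6,7,10}. Remove leaf 5 (neighbor: 9).
Step 6: current leaves = {6,7,10}. Remove leaf 6 (neighbor: 9).
Step 7: current leaves = {7,10}. Remove leaf 7 (neighbor: 9).

Answer: 7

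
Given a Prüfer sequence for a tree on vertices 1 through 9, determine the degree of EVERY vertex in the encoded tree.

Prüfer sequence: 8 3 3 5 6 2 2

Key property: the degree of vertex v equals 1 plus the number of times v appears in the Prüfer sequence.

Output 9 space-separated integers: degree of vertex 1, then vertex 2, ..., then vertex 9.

Answer: 1 3 3 1 2 2 1 2 1

Derivation:
p_1 = 8: count[8] becomes 1
p_2 = 3: count[3] becomes 1
p_3 = 3: count[3] becomes 2
p_4 = 5: count[5] becomes 1
p_5 = 6: count[6] becomes 1
p_6 = 2: count[2] becomes 1
p_7 = 2: count[2] becomes 2
Degrees (1 + count): deg[1]=1+0=1, deg[2]=1+2=3, deg[3]=1+2=3, deg[4]=1+0=1, deg[5]=1+1=2, deg[6]=1+1=2, deg[7]=1+0=1, deg[8]=1+1=2, deg[9]=1+0=1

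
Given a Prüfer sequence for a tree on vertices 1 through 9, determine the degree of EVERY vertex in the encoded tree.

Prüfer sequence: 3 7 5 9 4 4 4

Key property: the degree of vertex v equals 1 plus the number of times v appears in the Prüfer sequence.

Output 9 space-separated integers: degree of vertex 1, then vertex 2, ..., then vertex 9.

Answer: 1 1 2 4 2 1 2 1 2

Derivation:
p_1 = 3: count[3] becomes 1
p_2 = 7: count[7] becomes 1
p_3 = 5: count[5] becomes 1
p_4 = 9: count[9] becomes 1
p_5 = 4: count[4] becomes 1
p_6 = 4: count[4] becomes 2
p_7 = 4: count[4] becomes 3
Degrees (1 + count): deg[1]=1+0=1, deg[2]=1+0=1, deg[3]=1+1=2, deg[4]=1+3=4, deg[5]=1+1=2, deg[6]=1+0=1, deg[7]=1+1=2, deg[8]=1+0=1, deg[9]=1+1=2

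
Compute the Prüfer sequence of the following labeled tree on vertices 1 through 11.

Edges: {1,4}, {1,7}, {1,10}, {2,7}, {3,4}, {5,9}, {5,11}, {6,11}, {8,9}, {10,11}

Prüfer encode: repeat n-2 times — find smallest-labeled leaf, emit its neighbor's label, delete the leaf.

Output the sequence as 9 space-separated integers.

Step 1: leaves = {2,3,6,8}. Remove smallest leaf 2, emit neighbor 7.
Step 2: leaves = {3,6,7,8}. Remove smallest leaf 3, emit neighbor 4.
Step 3: leaves = {4,6,7,8}. Remove smallest leaf 4, emit neighbor 1.
Step 4: leaves = {6,7,8}. Remove smallest leaf 6, emit neighbor 11.
Step 5: leaves = {7,8}. Remove smallest leaf 7, emit neighbor 1.
Step 6: leaves = {1,8}. Remove smallest leaf 1, emit neighbor 10.
Step 7: leaves = {8,10}. Remove smallest leaf 8, emit neighbor 9.
Step 8: leaves = {9,10}. Remove smallest leaf 9, emit neighbor 5.
Step 9: leaves = {5,10}. Remove smallest leaf 5, emit neighbor 11.
Done: 2 vertices remain (10, 11). Sequence = [7 4 1 11 1 10 9 5 11]

Answer: 7 4 1 11 1 10 9 5 11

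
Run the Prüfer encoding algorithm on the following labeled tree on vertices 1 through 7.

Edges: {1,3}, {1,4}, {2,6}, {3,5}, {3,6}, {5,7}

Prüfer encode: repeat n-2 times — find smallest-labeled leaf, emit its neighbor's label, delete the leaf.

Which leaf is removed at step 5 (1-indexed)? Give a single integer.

Step 1: current leaves = {2,4,7}. Remove leaf 2 (neighbor: 6).
Step 2: current leaves = {4,6,7}. Remove leaf 4 (neighbor: 1).
Step 3: current leaves = {1,6,7}. Remove leaf 1 (neighbor: 3).
Step 4: current leaves = {6,7}. Remove leaf 6 (neighbor: 3).
Step 5: current leaves = {3,7}. Remove leaf 3 (neighbor: 5).

Answer: 3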